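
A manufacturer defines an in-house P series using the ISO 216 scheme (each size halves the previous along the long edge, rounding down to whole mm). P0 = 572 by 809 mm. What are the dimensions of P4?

143 × 202 mm

P1: ⌊809/2⌋ × 572 = 404 × 572 mm
P2: ⌊572/2⌋ × 404 = 286 × 404 mm
P3: ⌊404/2⌋ × 286 = 202 × 286 mm
P4: ⌊286/2⌋ × 202 = 143 × 202 mm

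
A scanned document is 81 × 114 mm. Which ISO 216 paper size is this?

Aspect ratio 114/81 ≈ 1.407 — close to the ISO √2 ≈ 1.414.
In the C-series (envelope sizes, between A and B): C7 = 81 × 114 mm.

C7 (81 × 114 mm)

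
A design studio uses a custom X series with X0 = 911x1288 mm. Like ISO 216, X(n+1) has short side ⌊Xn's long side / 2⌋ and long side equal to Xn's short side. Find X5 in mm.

161 × 227 mm

X1: ⌊1288/2⌋ × 911 = 644 × 911 mm
X2: ⌊911/2⌋ × 644 = 455 × 644 mm
X3: ⌊644/2⌋ × 455 = 322 × 455 mm
X4: ⌊455/2⌋ × 322 = 227 × 322 mm
X5: ⌊322/2⌋ × 227 = 161 × 227 mm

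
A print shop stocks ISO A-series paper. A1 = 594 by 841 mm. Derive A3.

A2: ⌊841/2⌋ × 594 = 420 × 594 mm
A3: ⌊594/2⌋ × 420 = 297 × 420 mm

297 × 420 mm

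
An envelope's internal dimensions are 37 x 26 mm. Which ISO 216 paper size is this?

A10 (26 × 37 mm)

Aspect ratio 37/26 ≈ 1.423 — close to the ISO √2 ≈ 1.414.
In the A-series (A0 area = 1 m²): A10 = 26 × 37 mm.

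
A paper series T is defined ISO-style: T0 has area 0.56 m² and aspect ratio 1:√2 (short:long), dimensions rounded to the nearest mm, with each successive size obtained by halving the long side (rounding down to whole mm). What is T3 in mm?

Let T0's short side be w mm. w · w√2 = 0.56 m² = 560,000 mm², so w ≈ 629.3 mm and w√2 ≈ 889.9 mm → T0 = 629 × 890 mm.
T1: ⌊890/2⌋ × 629 = 445 × 629 mm
T2: ⌊629/2⌋ × 445 = 314 × 445 mm
T3: ⌊445/2⌋ × 314 = 222 × 314 mm

222 × 314 mm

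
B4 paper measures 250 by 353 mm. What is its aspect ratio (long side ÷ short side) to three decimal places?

353 / 250 = 1.412
ISO 216 targets √2 ≈ 1.414; the -0.002 deviation is from mm rounding.

1.412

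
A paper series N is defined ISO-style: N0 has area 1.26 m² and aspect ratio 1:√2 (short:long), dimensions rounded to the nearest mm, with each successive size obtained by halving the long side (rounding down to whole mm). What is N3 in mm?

Let N0's short side be w mm. w · w√2 = 1.26 m² = 1,260,000 mm², so w ≈ 943.9 mm and w√2 ≈ 1334.9 mm → N0 = 944 × 1335 mm.
N1: ⌊1335/2⌋ × 944 = 667 × 944 mm
N2: ⌊944/2⌋ × 667 = 472 × 667 mm
N3: ⌊667/2⌋ × 472 = 333 × 472 mm

333 × 472 mm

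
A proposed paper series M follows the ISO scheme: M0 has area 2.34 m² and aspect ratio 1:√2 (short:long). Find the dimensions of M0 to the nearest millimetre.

1286 × 1819 mm

Let the short side be w mm. Then w · w√2 = 2.34 m² = 2,340,000 mm².
w² = 2,340,000/√2, so w ≈ 1286.3 mm; long side = w√2 ≈ 1819.1 mm.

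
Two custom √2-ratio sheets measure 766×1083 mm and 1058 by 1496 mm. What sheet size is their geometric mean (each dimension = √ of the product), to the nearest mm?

900 × 1273 mm

Short side: √(766 · 1058) = √810428 ≈ 900.2 → 900 mm
Long side: √(1083 · 1496) = √1620168 ≈ 1272.9 → 1273 mm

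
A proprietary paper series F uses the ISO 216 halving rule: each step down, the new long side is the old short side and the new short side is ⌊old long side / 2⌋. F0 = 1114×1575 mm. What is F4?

278 × 393 mm

F1: ⌊1575/2⌋ × 1114 = 787 × 1114 mm
F2: ⌊1114/2⌋ × 787 = 557 × 787 mm
F3: ⌊787/2⌋ × 557 = 393 × 557 mm
F4: ⌊557/2⌋ × 393 = 278 × 393 mm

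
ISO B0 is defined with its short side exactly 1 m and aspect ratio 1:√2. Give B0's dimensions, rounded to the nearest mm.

Short side = 1000 mm; long side = 1000√2 ≈ 1414.2 mm.

1000 × 1414 mm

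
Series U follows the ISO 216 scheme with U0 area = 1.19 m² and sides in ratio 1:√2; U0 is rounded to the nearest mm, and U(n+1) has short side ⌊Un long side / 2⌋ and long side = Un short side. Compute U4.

229 × 324 mm

Let U0's short side be w mm. w · w√2 = 1.19 m² = 1,190,000 mm², so w ≈ 917.3 mm and w√2 ≈ 1297.3 mm → U0 = 917 × 1297 mm.
U1: ⌊1297/2⌋ × 917 = 648 × 917 mm
U2: ⌊917/2⌋ × 648 = 458 × 648 mm
U3: ⌊648/2⌋ × 458 = 324 × 458 mm
U4: ⌊458/2⌋ × 324 = 229 × 324 mm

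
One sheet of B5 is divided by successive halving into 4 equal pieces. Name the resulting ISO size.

B7

4 = 2^2, so 2 halving steps.
B5 → B6 → … → B7 after 2 steps.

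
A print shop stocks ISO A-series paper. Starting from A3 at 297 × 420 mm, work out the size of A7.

A4: ⌊420/2⌋ × 297 = 210 × 297 mm
A5: ⌊297/2⌋ × 210 = 148 × 210 mm
A6: ⌊210/2⌋ × 148 = 105 × 148 mm
A7: ⌊148/2⌋ × 105 = 74 × 105 mm

74 × 105 mm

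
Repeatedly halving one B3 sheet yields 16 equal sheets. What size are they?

16 = 2^4, so 4 halving steps.
B3 → B4 → … → B7 after 4 steps.

B7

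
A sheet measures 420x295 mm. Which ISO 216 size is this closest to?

Aspect ratio 420/295 ≈ 1.424 — close to the ISO √2 ≈ 1.414.
In the A-series (A0 area = 1 m²): A3 = 297 × 420 mm.
Off by 2 mm total — nearest standard size.

A3 (297 × 420 mm)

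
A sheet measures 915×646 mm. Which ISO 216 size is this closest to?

C1 (648 × 917 mm)

Aspect ratio 915/646 ≈ 1.416 — close to the ISO √2 ≈ 1.414.
In the C-series (envelope sizes, between A and B): C1 = 648 × 917 mm.
Off by 4 mm total — nearest standard size.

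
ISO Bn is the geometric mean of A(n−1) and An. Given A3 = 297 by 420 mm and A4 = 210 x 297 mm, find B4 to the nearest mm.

250 × 353 mm

Short side: √(297 · 210) = √62370 ≈ 249.7 → 250 mm
Long side: √(420 · 297) = √124740 ≈ 353.2 → 353 mm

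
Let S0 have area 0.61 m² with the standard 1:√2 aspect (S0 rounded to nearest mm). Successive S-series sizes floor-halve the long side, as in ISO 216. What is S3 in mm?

Let S0's short side be w mm. w · w√2 = 0.61 m² = 610,000 mm², so w ≈ 656.8 mm and w√2 ≈ 928.8 mm → S0 = 657 × 929 mm.
S1: ⌊929/2⌋ × 657 = 464 × 657 mm
S2: ⌊657/2⌋ × 464 = 328 × 464 mm
S3: ⌊464/2⌋ × 328 = 232 × 328 mm

232 × 328 mm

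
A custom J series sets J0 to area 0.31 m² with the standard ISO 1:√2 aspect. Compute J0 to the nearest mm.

Let the short side be w mm. Then w · w√2 = 0.31 m² = 310,000 mm².
w² = 310,000/√2, so w ≈ 468.2 mm; long side = w√2 ≈ 662.1 mm.

468 × 662 mm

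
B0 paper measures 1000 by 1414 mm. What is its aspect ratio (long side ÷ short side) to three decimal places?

1.414

1414 / 1000 = 1.414
Matches √2 ≈ 1.414 — the ISO 216 defining ratio.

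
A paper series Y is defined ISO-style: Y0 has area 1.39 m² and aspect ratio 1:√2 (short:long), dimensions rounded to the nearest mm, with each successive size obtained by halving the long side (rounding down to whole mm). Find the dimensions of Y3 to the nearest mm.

Let Y0's short side be w mm. w · w√2 = 1.39 m² = 1,390,000 mm², so w ≈ 991.4 mm and w√2 ≈ 1402.1 mm → Y0 = 991 × 1402 mm.
Y1: ⌊1402/2⌋ × 991 = 701 × 991 mm
Y2: ⌊991/2⌋ × 701 = 495 × 701 mm
Y3: ⌊701/2⌋ × 495 = 350 × 495 mm

350 × 495 mm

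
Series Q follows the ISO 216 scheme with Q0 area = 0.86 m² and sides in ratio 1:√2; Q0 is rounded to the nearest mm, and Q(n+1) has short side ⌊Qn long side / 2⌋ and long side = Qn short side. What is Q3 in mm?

Let Q0's short side be w mm. w · w√2 = 0.86 m² = 860,000 mm², so w ≈ 779.8 mm and w√2 ≈ 1102.8 mm → Q0 = 780 × 1103 mm.
Q1: ⌊1103/2⌋ × 780 = 551 × 780 mm
Q2: ⌊780/2⌋ × 551 = 390 × 551 mm
Q3: ⌊551/2⌋ × 390 = 275 × 390 mm

275 × 390 mm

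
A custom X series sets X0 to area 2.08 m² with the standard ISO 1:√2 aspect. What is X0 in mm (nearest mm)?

1213 × 1715 mm

Let the short side be w mm. Then w · w√2 = 2.08 m² = 2,080,000 mm².
w² = 2,080,000/√2, so w ≈ 1212.8 mm; long side = w√2 ≈ 1715.1 mm.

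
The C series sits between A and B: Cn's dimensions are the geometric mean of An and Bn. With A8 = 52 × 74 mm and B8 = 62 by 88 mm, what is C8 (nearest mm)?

Short side: √(52 · 62) = √3224 ≈ 56.8 → 57 mm
Long side: √(74 · 88) = √6512 ≈ 80.7 → 81 mm

57 × 81 mm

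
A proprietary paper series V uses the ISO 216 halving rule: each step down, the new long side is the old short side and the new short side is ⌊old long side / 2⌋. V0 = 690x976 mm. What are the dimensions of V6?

86 × 122 mm

V1 = 488 × 690 mm (from V0 by 1 halving).
V2: ⌊690/2⌋ × 488 = 345 × 488 mm
V3: ⌊488/2⌋ × 345 = 244 × 345 mm
V4: ⌊345/2⌋ × 244 = 172 × 244 mm
V5: ⌊244/2⌋ × 172 = 122 × 172 mm
V6: ⌊172/2⌋ × 122 = 86 × 122 mm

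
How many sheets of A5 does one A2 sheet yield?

A2 = 420 × 594 mm; A5 = 148 × 210 mm.
Each halving step doubles the count; 3 steps from A2 to A5.
2^3 = 8.

8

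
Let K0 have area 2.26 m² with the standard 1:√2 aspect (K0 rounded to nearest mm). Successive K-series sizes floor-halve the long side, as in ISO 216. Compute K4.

316 × 447 mm

Let K0's short side be w mm. w · w√2 = 2.26 m² = 2,260,000 mm², so w ≈ 1264.1 mm and w√2 ≈ 1787.8 mm → K0 = 1264 × 1788 mm.
K1: ⌊1788/2⌋ × 1264 = 894 × 1264 mm
K2: ⌊1264/2⌋ × 894 = 632 × 894 mm
K3: ⌊894/2⌋ × 632 = 447 × 632 mm
K4: ⌊632/2⌋ × 447 = 316 × 447 mm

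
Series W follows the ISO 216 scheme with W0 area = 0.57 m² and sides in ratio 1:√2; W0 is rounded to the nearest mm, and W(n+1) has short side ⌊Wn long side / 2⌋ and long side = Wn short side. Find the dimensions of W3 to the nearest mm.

Let W0's short side be w mm. w · w√2 = 0.57 m² = 570,000 mm², so w ≈ 634.9 mm and w√2 ≈ 897.8 mm → W0 = 635 × 898 mm.
W1: ⌊898/2⌋ × 635 = 449 × 635 mm
W2: ⌊635/2⌋ × 449 = 317 × 449 mm
W3: ⌊449/2⌋ × 317 = 224 × 317 mm

224 × 317 mm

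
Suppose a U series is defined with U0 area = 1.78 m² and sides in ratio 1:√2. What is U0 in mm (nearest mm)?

1122 × 1587 mm

Let the short side be w mm. Then w · w√2 = 1.78 m² = 1,780,000 mm².
w² = 1,780,000/√2, so w ≈ 1121.9 mm; long side = w√2 ≈ 1586.6 mm.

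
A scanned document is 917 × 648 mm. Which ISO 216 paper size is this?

Aspect ratio 917/648 ≈ 1.415 — close to the ISO √2 ≈ 1.414.
In the C-series (envelope sizes, between A and B): C1 = 648 × 917 mm.

C1 (648 × 917 mm)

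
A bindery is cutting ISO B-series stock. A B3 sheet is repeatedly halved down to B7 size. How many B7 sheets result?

16

Each ISO step halves the sheet: 1 × B3 → 2 × B4 → 4 × B5 → 8 × B6 → …
From B3 to B7 is 4 halving steps: 2^4 = 16.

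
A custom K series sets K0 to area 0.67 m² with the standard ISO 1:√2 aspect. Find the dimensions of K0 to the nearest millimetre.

Let the short side be w mm. Then w · w√2 = 0.67 m² = 670,000 mm².
w² = 670,000/√2, so w ≈ 688.3 mm; long side = w√2 ≈ 973.4 mm.

688 × 973 mm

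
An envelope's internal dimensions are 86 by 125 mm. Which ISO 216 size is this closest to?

B7 (88 × 125 mm)

Aspect ratio 125/86 ≈ 1.453 (ISO target is √2 ≈ 1.414).
In the B-series (B0 = 1000 × 1414 mm): B7 = 88 × 125 mm.
Off by 2 mm total — nearest standard size.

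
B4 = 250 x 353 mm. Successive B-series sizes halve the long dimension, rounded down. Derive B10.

31 × 44 mm

B5: ⌊353/2⌋ × 250 = 176 × 250 mm
B6: ⌊250/2⌋ × 176 = 125 × 176 mm
B7: ⌊176/2⌋ × 125 = 88 × 125 mm
B8: ⌊125/2⌋ × 88 = 62 × 88 mm
B9: ⌊88/2⌋ × 62 = 44 × 62 mm
B10: ⌊62/2⌋ × 44 = 31 × 44 mm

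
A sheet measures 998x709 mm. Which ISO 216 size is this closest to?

B1 (707 × 1000 mm)

Aspect ratio 998/709 ≈ 1.408 — close to the ISO √2 ≈ 1.414.
In the B-series (B0 = 1000 × 1414 mm): B1 = 707 × 1000 mm.
Off by 4 mm total — nearest standard size.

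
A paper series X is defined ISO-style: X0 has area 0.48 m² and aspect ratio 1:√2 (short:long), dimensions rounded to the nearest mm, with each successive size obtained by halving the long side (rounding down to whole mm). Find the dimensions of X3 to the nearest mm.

206 × 291 mm

Let X0's short side be w mm. w · w√2 = 0.48 m² = 480,000 mm², so w ≈ 582.6 mm and w√2 ≈ 823.9 mm → X0 = 583 × 824 mm.
X1: ⌊824/2⌋ × 583 = 412 × 583 mm
X2: ⌊583/2⌋ × 412 = 291 × 412 mm
X3: ⌊412/2⌋ × 291 = 206 × 291 mm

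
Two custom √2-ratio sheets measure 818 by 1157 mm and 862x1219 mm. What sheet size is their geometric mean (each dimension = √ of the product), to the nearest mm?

840 × 1188 mm

Short side: √(818 · 862) = √705116 ≈ 839.7 → 840 mm
Long side: √(1157 · 1219) = √1410383 ≈ 1187.6 → 1188 mm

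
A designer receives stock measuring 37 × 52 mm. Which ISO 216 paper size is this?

Aspect ratio 52/37 ≈ 1.405 — close to the ISO √2 ≈ 1.414.
In the A-series (A0 area = 1 m²): A9 = 37 × 52 mm.

A9 (37 × 52 mm)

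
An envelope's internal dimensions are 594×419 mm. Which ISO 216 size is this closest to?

A2 (420 × 594 mm)

Aspect ratio 594/419 ≈ 1.418 — close to the ISO √2 ≈ 1.414.
In the A-series (A0 area = 1 m²): A2 = 420 × 594 mm.
Off by 1 mm total — nearest standard size.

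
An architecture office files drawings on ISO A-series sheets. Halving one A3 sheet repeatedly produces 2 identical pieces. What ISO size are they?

A4

2 = 2^1, so 1 halving step.
A3 → A4 → … → A4 after 1 step.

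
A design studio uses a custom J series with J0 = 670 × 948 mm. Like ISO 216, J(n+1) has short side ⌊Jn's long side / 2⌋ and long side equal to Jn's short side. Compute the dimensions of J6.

83 × 118 mm

J1 = 474 × 670 mm (from J0 by 1 halving).
J2: ⌊670/2⌋ × 474 = 335 × 474 mm
J3: ⌊474/2⌋ × 335 = 237 × 335 mm
J4: ⌊335/2⌋ × 237 = 167 × 237 mm
J5: ⌊237/2⌋ × 167 = 118 × 167 mm
J6: ⌊167/2⌋ × 118 = 83 × 118 mm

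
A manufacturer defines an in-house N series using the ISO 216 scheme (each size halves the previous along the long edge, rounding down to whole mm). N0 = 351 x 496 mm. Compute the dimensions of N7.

31 × 43 mm

N1 = 248 × 351 mm (from N0 by 1 halving).
N2: ⌊351/2⌋ × 248 = 175 × 248 mm
N3: ⌊248/2⌋ × 175 = 124 × 175 mm
N4: ⌊175/2⌋ × 124 = 87 × 124 mm
N5: ⌊124/2⌋ × 87 = 62 × 87 mm
N6: ⌊87/2⌋ × 62 = 43 × 62 mm
N7: ⌊62/2⌋ × 43 = 31 × 43 mm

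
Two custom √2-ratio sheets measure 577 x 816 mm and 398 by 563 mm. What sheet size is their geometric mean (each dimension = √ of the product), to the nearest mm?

Short side: √(577 · 398) = √229646 ≈ 479.2 → 479 mm
Long side: √(816 · 563) = √459408 ≈ 677.8 → 678 mm

479 × 678 mm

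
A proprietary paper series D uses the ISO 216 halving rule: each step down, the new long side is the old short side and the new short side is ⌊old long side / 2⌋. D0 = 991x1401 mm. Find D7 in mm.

87 × 123 mm

D1 = 700 × 991 mm (from D0 by 1 halving).
D2: ⌊991/2⌋ × 700 = 495 × 700 mm
D3: ⌊700/2⌋ × 495 = 350 × 495 mm
D4: ⌊495/2⌋ × 350 = 247 × 350 mm
D5: ⌊350/2⌋ × 247 = 175 × 247 mm
D6: ⌊247/2⌋ × 175 = 123 × 175 mm
D7: ⌊175/2⌋ × 123 = 87 × 123 mm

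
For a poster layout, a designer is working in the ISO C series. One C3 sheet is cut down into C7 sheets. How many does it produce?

16

Each ISO step halves the sheet: 1 × C3 → 2 × C4 → 4 × C5 → 8 × C6 → …
From C3 to C7 is 4 halving steps: 2^4 = 16.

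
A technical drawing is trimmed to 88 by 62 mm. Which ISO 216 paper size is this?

B8 (62 × 88 mm)

Aspect ratio 88/62 ≈ 1.419 — close to the ISO √2 ≈ 1.414.
In the B-series (B0 = 1000 × 1414 mm): B8 = 62 × 88 mm.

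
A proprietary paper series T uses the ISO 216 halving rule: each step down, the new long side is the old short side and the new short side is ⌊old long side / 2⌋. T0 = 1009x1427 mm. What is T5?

178 × 252 mm

T1: ⌊1427/2⌋ × 1009 = 713 × 1009 mm
T2: ⌊1009/2⌋ × 713 = 504 × 713 mm
T3: ⌊713/2⌋ × 504 = 356 × 504 mm
T4: ⌊504/2⌋ × 356 = 252 × 356 mm
T5: ⌊356/2⌋ × 252 = 178 × 252 mm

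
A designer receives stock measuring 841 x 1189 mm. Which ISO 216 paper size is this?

Aspect ratio 1189/841 ≈ 1.414 — close to the ISO √2 ≈ 1.414.
In the A-series (A0 area = 1 m²): A0 = 841 × 1189 mm.

A0 (841 × 1189 mm)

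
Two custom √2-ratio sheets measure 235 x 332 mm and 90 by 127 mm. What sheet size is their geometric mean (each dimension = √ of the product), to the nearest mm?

Short side: √(235 · 90) = √21150 ≈ 145.4 → 145 mm
Long side: √(332 · 127) = √42164 ≈ 205.3 → 205 mm

145 × 205 mm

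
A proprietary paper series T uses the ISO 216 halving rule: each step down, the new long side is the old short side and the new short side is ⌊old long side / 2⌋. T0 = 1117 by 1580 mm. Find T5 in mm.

T1 = 790 × 1117 mm (from T0 by 1 halving).
T2: ⌊1117/2⌋ × 790 = 558 × 790 mm
T3: ⌊790/2⌋ × 558 = 395 × 558 mm
T4: ⌊558/2⌋ × 395 = 279 × 395 mm
T5: ⌊395/2⌋ × 279 = 197 × 279 mm

197 × 279 mm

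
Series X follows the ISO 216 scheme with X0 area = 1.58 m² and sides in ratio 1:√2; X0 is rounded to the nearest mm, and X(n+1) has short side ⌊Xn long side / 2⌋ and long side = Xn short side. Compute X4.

264 × 373 mm

Let X0's short side be w mm. w · w√2 = 1.58 m² = 1,580,000 mm², so w ≈ 1057.0 mm and w√2 ≈ 1494.8 mm → X0 = 1057 × 1495 mm.
X1: ⌊1495/2⌋ × 1057 = 747 × 1057 mm
X2: ⌊1057/2⌋ × 747 = 528 × 747 mm
X3: ⌊747/2⌋ × 528 = 373 × 528 mm
X4: ⌊528/2⌋ × 373 = 264 × 373 mm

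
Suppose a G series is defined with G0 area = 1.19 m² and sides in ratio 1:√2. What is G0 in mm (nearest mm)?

917 × 1297 mm

Let the short side be w mm. Then w · w√2 = 1.19 m² = 1,190,000 mm².
w² = 1,190,000/√2, so w ≈ 917.3 mm; long side = w√2 ≈ 1297.3 mm.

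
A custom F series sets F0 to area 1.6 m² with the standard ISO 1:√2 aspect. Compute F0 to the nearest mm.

1064 × 1504 mm

Let the short side be w mm. Then w · w√2 = 1.6 m² = 1,600,000 mm².
w² = 1,600,000/√2, so w ≈ 1063.7 mm; long side = w√2 ≈ 1504.2 mm.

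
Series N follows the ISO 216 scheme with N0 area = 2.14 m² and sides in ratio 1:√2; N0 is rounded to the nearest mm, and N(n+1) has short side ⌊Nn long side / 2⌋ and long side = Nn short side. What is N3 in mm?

Let N0's short side be w mm. w · w√2 = 2.14 m² = 2,140,000 mm², so w ≈ 1230.1 mm and w√2 ≈ 1739.7 mm → N0 = 1230 × 1740 mm.
N1: ⌊1740/2⌋ × 1230 = 870 × 1230 mm
N2: ⌊1230/2⌋ × 870 = 615 × 870 mm
N3: ⌊870/2⌋ × 615 = 435 × 615 mm

435 × 615 mm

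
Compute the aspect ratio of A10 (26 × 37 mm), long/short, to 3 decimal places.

1.423

37 / 26 = 1.423
ISO 216 targets √2 ≈ 1.414; the +0.009 deviation is from mm rounding.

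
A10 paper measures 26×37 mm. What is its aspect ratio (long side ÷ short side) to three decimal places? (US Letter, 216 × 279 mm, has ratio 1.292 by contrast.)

1.423

37 / 26 = 1.423
ISO 216 targets √2 ≈ 1.414; the +0.009 deviation is from mm rounding.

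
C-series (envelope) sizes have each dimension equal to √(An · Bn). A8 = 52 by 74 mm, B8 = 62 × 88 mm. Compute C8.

57 × 81 mm

Short side: √(52 · 62) = √3224 ≈ 56.8 → 57 mm
Long side: √(74 · 88) = √6512 ≈ 80.7 → 81 mm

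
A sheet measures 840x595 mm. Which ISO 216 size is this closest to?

Aspect ratio 840/595 ≈ 1.412 — close to the ISO √2 ≈ 1.414.
In the A-series (A0 area = 1 m²): A1 = 594 × 841 mm.
Off by 2 mm total — nearest standard size.

A1 (594 × 841 mm)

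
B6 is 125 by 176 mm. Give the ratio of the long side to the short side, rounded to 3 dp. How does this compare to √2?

1.408

176 / 125 = 1.408
ISO 216 targets √2 ≈ 1.414; the -0.006 deviation is from mm rounding.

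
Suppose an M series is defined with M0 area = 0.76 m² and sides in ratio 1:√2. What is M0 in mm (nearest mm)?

Let the short side be w mm. Then w · w√2 = 0.76 m² = 760,000 mm².
w² = 760,000/√2, so w ≈ 733.1 mm; long side = w√2 ≈ 1036.7 mm.

733 × 1037 mm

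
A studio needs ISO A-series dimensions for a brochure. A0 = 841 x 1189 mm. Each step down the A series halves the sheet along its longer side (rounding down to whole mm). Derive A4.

210 × 297 mm

A1: ⌊1189/2⌋ × 841 = 594 × 841 mm
A2: ⌊841/2⌋ × 594 = 420 × 594 mm
A3: ⌊594/2⌋ × 420 = 297 × 420 mm
A4: ⌊420/2⌋ × 297 = 210 × 297 mm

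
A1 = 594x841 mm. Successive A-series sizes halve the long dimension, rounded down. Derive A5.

A2: ⌊841/2⌋ × 594 = 420 × 594 mm
A3: ⌊594/2⌋ × 420 = 297 × 420 mm
A4: ⌊420/2⌋ × 297 = 210 × 297 mm
A5: ⌊297/2⌋ × 210 = 148 × 210 mm

148 × 210 mm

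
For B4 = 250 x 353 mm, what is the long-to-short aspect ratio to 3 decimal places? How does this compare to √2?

353 / 250 = 1.412
ISO 216 targets √2 ≈ 1.414; the -0.002 deviation is from mm rounding.

1.412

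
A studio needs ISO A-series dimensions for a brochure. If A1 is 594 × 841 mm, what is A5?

148 × 210 mm

A2: ⌊841/2⌋ × 594 = 420 × 594 mm
A3: ⌊594/2⌋ × 420 = 297 × 420 mm
A4: ⌊420/2⌋ × 297 = 210 × 297 mm
A5: ⌊297/2⌋ × 210 = 148 × 210 mm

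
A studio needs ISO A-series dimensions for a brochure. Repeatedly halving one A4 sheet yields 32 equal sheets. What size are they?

A9

32 = 2^5, so 5 halving steps.
A4 → A5 → … → A9 after 5 steps.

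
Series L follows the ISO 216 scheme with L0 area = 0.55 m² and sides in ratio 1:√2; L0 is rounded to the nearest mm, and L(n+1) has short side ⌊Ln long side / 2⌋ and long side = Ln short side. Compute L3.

220 × 312 mm

Let L0's short side be w mm. w · w√2 = 0.55 m² = 550,000 mm², so w ≈ 623.6 mm and w√2 ≈ 881.9 mm → L0 = 624 × 882 mm.
L1: ⌊882/2⌋ × 624 = 441 × 624 mm
L2: ⌊624/2⌋ × 441 = 312 × 441 mm
L3: ⌊441/2⌋ × 312 = 220 × 312 mm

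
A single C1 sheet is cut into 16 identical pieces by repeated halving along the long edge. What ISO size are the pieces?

16 = 2^4, so 4 halving steps.
C1 → C2 → … → C5 after 4 steps.

C5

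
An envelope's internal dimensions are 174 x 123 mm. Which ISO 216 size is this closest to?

Aspect ratio 174/123 ≈ 1.415 — close to the ISO √2 ≈ 1.414.
In the B-series (B0 = 1000 × 1414 mm): B6 = 125 × 176 mm.
Off by 4 mm total — nearest standard size.

B6 (125 × 176 mm)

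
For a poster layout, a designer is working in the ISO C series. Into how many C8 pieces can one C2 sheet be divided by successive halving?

64

C2 = 458 × 648 mm; C8 = 57 × 81 mm.
Each halving step doubles the count; 6 steps from C2 to C8.
2^6 = 64.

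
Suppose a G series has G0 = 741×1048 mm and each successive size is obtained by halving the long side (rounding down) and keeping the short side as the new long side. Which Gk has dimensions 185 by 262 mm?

G4

G0: 741 × 1048 mm
G1: 524 × 741 mm
G2: 370 × 524 mm
G3: 262 × 370 mm
G4: 185 × 262 mm
G5: 131 × 185 mm
→ matches G4.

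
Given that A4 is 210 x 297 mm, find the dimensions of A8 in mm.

A5: ⌊297/2⌋ × 210 = 148 × 210 mm
A6: ⌊210/2⌋ × 148 = 105 × 148 mm
A7: ⌊148/2⌋ × 105 = 74 × 105 mm
A8: ⌊105/2⌋ × 74 = 52 × 74 mm

52 × 74 mm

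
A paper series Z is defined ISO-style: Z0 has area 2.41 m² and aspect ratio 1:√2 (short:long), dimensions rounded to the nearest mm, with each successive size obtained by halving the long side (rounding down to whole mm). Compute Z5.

Let Z0's short side be w mm. w · w√2 = 2.41 m² = 2,410,000 mm², so w ≈ 1305.4 mm and w√2 ≈ 1846.1 mm → Z0 = 1305 × 1846 mm.
Z1: ⌊1846/2⌋ × 1305 = 923 × 1305 mm
Z2: ⌊1305/2⌋ × 923 = 652 × 923 mm
Z3: ⌊923/2⌋ × 652 = 461 × 652 mm
Z4: ⌊652/2⌋ × 461 = 326 × 461 mm
Z5: ⌊461/2⌋ × 326 = 230 × 326 mm

230 × 326 mm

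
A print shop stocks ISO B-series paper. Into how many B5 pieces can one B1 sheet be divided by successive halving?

16

Each ISO step halves the sheet: 1 × B1 → 2 × B2 → 4 × B3 → 8 × B4 → …
From B1 to B5 is 4 halving steps: 2^4 = 16.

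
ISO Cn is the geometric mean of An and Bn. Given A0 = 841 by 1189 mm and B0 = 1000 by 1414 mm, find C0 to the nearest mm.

Short side: √(841 · 1000) = √841000 ≈ 917.1 → 917 mm
Long side: √(1189 · 1414) = √1681246 ≈ 1296.6 → 1297 mm

917 × 1297 mm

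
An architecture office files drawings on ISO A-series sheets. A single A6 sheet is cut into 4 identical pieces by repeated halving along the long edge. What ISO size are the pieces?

4 = 2^2, so 2 halving steps.
A6 → A7 → … → A8 after 2 steps.

A8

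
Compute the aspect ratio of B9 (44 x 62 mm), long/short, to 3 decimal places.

1.409

62 / 44 = 1.409
ISO 216 targets √2 ≈ 1.414; the -0.005 deviation is from mm rounding.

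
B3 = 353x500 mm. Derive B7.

88 × 125 mm

B4: ⌊500/2⌋ × 353 = 250 × 353 mm
B5: ⌊353/2⌋ × 250 = 176 × 250 mm
B6: ⌊250/2⌋ × 176 = 125 × 176 mm
B7: ⌊176/2⌋ × 125 = 88 × 125 mm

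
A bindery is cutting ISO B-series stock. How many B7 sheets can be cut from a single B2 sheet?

32

B2 = 500 × 707 mm; B7 = 88 × 125 mm.
Each halving step doubles the count; 5 steps from B2 to B7.
2^5 = 32.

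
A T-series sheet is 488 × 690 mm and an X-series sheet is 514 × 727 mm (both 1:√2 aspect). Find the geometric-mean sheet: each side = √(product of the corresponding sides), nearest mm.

Short side: √(488 · 514) = √250832 ≈ 500.8 → 501 mm
Long side: √(690 · 727) = √501630 ≈ 708.3 → 708 mm

501 × 708 mm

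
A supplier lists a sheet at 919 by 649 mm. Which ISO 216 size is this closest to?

Aspect ratio 919/649 ≈ 1.416 — close to the ISO √2 ≈ 1.414.
In the C-series (envelope sizes, between A and B): C1 = 648 × 917 mm.
Off by 3 mm total — nearest standard size.

C1 (648 × 917 mm)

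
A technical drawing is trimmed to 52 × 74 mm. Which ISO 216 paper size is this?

Aspect ratio 74/52 ≈ 1.423 — close to the ISO √2 ≈ 1.414.
In the A-series (A0 area = 1 m²): A8 = 52 × 74 mm.

A8 (52 × 74 mm)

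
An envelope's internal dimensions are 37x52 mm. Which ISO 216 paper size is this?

A9 (37 × 52 mm)

Aspect ratio 52/37 ≈ 1.405 — close to the ISO √2 ≈ 1.414.
In the A-series (A0 area = 1 m²): A9 = 37 × 52 mm.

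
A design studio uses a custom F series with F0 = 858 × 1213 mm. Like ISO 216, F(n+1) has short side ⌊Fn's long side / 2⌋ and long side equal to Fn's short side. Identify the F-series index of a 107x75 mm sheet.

F7

F0: 858 × 1213 mm
F1: 606 × 858 mm
F2: 429 × 606 mm
F3: 303 × 429 mm
F4: 214 × 303 mm
F5: 151 × 214 mm
F6: 107 × 151 mm
F7: 75 × 107 mm
F8: 53 × 75 mm
→ matches F7.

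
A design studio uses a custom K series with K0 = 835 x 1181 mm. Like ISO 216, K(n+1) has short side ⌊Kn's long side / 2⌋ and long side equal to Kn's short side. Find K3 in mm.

K1: ⌊1181/2⌋ × 835 = 590 × 835 mm
K2: ⌊835/2⌋ × 590 = 417 × 590 mm
K3: ⌊590/2⌋ × 417 = 295 × 417 mm

295 × 417 mm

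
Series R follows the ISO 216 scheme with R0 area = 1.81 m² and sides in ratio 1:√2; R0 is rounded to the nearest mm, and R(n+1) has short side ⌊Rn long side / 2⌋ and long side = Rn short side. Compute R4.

Let R0's short side be w mm. w · w√2 = 1.81 m² = 1,810,000 mm², so w ≈ 1131.3 mm and w√2 ≈ 1599.9 mm → R0 = 1131 × 1600 mm.
R1: ⌊1600/2⌋ × 1131 = 800 × 1131 mm
R2: ⌊1131/2⌋ × 800 = 565 × 800 mm
R3: ⌊800/2⌋ × 565 = 400 × 565 mm
R4: ⌊565/2⌋ × 400 = 282 × 400 mm

282 × 400 mm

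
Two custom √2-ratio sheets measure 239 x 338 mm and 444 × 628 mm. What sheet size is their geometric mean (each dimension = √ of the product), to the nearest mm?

326 × 461 mm

Short side: √(239 · 444) = √106116 ≈ 325.8 → 326 mm
Long side: √(338 · 628) = √212264 ≈ 460.7 → 461 mm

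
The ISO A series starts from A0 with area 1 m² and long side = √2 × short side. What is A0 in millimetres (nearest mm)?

841 × 1189 mm

Let the short side be w mm. Then the long side is w√2 and w · w√2 = 10⁶ mm².
w² = 10⁶/√2, so w = 1000 / 2^(1/4) ≈ 840.9 mm; long side = 1000 · 2^(1/4) ≈ 1189.2 mm.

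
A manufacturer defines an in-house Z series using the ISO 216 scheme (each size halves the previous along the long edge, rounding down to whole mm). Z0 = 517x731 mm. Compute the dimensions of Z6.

Z1 = 365 × 517 mm (from Z0 by 1 halving).
Z2: ⌊517/2⌋ × 365 = 258 × 365 mm
Z3: ⌊365/2⌋ × 258 = 182 × 258 mm
Z4: ⌊258/2⌋ × 182 = 129 × 182 mm
Z5: ⌊182/2⌋ × 129 = 91 × 129 mm
Z6: ⌊129/2⌋ × 91 = 64 × 91 mm

64 × 91 mm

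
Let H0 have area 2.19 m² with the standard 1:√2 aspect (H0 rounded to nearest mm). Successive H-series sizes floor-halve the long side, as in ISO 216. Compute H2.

Let H0's short side be w mm. w · w√2 = 2.19 m² = 2,190,000 mm², so w ≈ 1244.4 mm and w√2 ≈ 1759.9 mm → H0 = 1244 × 1760 mm.
H1: ⌊1760/2⌋ × 1244 = 880 × 1244 mm
H2: ⌊1244/2⌋ × 880 = 622 × 880 mm

622 × 880 mm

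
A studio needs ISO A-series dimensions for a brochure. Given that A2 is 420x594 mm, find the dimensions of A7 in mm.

A3: ⌊594/2⌋ × 420 = 297 × 420 mm
A4: ⌊420/2⌋ × 297 = 210 × 297 mm
A5: ⌊297/2⌋ × 210 = 148 × 210 mm
A6: ⌊210/2⌋ × 148 = 105 × 148 mm
A7: ⌊148/2⌋ × 105 = 74 × 105 mm

74 × 105 mm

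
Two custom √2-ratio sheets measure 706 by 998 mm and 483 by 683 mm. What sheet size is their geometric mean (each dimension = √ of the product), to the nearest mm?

Short side: √(706 · 483) = √340998 ≈ 584.0 → 584 mm
Long side: √(998 · 683) = √681634 ≈ 825.6 → 826 mm

584 × 826 mm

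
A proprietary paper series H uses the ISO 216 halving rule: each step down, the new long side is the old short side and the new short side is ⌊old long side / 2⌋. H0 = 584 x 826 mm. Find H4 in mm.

H1: ⌊826/2⌋ × 584 = 413 × 584 mm
H2: ⌊584/2⌋ × 413 = 292 × 413 mm
H3: ⌊413/2⌋ × 292 = 206 × 292 mm
H4: ⌊292/2⌋ × 206 = 146 × 206 mm

146 × 206 mm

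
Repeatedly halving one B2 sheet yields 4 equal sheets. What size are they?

B4

4 = 2^2, so 2 halving steps.
B2 → B3 → … → B4 after 2 steps.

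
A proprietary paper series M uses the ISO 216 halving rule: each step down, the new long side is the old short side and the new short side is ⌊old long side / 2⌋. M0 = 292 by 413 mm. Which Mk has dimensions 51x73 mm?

M0: 292 × 413 mm
M1: 206 × 292 mm
M2: 146 × 206 mm
M3: 103 × 146 mm
M4: 73 × 103 mm
M5: 51 × 73 mm
M6: 36 × 51 mm
→ matches M5.

M5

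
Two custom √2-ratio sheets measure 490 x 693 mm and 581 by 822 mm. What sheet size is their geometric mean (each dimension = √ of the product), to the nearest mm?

Short side: √(490 · 581) = √284690 ≈ 533.6 → 534 mm
Long side: √(693 · 822) = √569646 ≈ 754.7 → 755 mm

534 × 755 mm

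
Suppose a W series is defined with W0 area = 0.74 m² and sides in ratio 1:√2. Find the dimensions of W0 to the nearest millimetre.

Let the short side be w mm. Then w · w√2 = 0.74 m² = 740,000 mm².
w² = 740,000/√2, so w ≈ 723.4 mm; long side = w√2 ≈ 1023.0 mm.

723 × 1023 mm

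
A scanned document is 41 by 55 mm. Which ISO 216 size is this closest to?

Aspect ratio 55/41 ≈ 1.341 (ISO target is √2 ≈ 1.414).
In the C-series (envelope sizes, between A and B): C9 = 40 × 57 mm.
Off by 3 mm total — nearest standard size.

C9 (40 × 57 mm)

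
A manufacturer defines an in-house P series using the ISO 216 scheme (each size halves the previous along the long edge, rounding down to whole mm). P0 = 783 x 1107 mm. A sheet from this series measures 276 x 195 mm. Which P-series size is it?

P0: 783 × 1107 mm
P1: 553 × 783 mm
P2: 391 × 553 mm
P3: 276 × 391 mm
P4: 195 × 276 mm
P5: 138 × 195 mm
→ matches P4.

P4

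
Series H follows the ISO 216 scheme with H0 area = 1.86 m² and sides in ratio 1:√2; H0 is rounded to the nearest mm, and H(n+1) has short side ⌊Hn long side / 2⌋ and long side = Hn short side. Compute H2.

573 × 811 mm

Let H0's short side be w mm. w · w√2 = 1.86 m² = 1,860,000 mm², so w ≈ 1146.8 mm and w√2 ≈ 1621.9 mm → H0 = 1147 × 1622 mm.
H1: ⌊1622/2⌋ × 1147 = 811 × 1147 mm
H2: ⌊1147/2⌋ × 811 = 573 × 811 mm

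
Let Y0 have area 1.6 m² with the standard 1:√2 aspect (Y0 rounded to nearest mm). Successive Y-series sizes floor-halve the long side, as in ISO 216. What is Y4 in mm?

266 × 376 mm

Let Y0's short side be w mm. w · w√2 = 1.6 m² = 1,600,000 mm², so w ≈ 1063.7 mm and w√2 ≈ 1504.2 mm → Y0 = 1064 × 1504 mm.
Y1: ⌊1504/2⌋ × 1064 = 752 × 1064 mm
Y2: ⌊1064/2⌋ × 752 = 532 × 752 mm
Y3: ⌊752/2⌋ × 532 = 376 × 532 mm
Y4: ⌊532/2⌋ × 376 = 266 × 376 mm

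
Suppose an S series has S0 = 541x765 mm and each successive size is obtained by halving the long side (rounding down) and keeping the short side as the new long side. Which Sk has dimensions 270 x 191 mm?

S3

S0: 541 × 765 mm
S1: 382 × 541 mm
S2: 270 × 382 mm
S3: 191 × 270 mm
S4: 135 × 191 mm
→ matches S3.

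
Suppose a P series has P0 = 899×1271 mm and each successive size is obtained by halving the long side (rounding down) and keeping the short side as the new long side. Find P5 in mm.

158 × 224 mm

P1: ⌊1271/2⌋ × 899 = 635 × 899 mm
P2: ⌊899/2⌋ × 635 = 449 × 635 mm
P3: ⌊635/2⌋ × 449 = 317 × 449 mm
P4: ⌊449/2⌋ × 317 = 224 × 317 mm
P5: ⌊317/2⌋ × 224 = 158 × 224 mm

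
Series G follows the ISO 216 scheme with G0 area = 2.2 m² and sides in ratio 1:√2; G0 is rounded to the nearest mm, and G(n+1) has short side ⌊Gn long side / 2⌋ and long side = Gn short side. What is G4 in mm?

311 × 441 mm

Let G0's short side be w mm. w · w√2 = 2.2 m² = 2,200,000 mm², so w ≈ 1247.3 mm and w√2 ≈ 1763.9 mm → G0 = 1247 × 1764 mm.
G1: ⌊1764/2⌋ × 1247 = 882 × 1247 mm
G2: ⌊1247/2⌋ × 882 = 623 × 882 mm
G3: ⌊882/2⌋ × 623 = 441 × 623 mm
G4: ⌊623/2⌋ × 441 = 311 × 441 mm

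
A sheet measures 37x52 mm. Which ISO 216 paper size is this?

Aspect ratio 52/37 ≈ 1.405 — close to the ISO √2 ≈ 1.414.
In the A-series (A0 area = 1 m²): A9 = 37 × 52 mm.

A9 (37 × 52 mm)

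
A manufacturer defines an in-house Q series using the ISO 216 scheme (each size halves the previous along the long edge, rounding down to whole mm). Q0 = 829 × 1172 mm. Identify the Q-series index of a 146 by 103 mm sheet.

Q6

Q0: 829 × 1172 mm
Q1: 586 × 829 mm
Q2: 414 × 586 mm
Q3: 293 × 414 mm
Q4: 207 × 293 mm
Q5: 146 × 207 mm
Q6: 103 × 146 mm
Q7: 73 × 103 mm
→ matches Q6.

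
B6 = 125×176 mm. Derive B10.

31 × 44 mm

B7: ⌊176/2⌋ × 125 = 88 × 125 mm
B8: ⌊125/2⌋ × 88 = 62 × 88 mm
B9: ⌊88/2⌋ × 62 = 44 × 62 mm
B10: ⌊62/2⌋ × 44 = 31 × 44 mm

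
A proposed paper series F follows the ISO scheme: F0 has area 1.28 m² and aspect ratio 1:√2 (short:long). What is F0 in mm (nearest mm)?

951 × 1345 mm

Let the short side be w mm. Then w · w√2 = 1.28 m² = 1,280,000 mm².
w² = 1,280,000/√2, so w ≈ 951.4 mm; long side = w√2 ≈ 1345.4 mm.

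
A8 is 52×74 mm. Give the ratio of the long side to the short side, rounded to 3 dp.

1.423

74 / 52 = 1.423
ISO 216 targets √2 ≈ 1.414; the +0.009 deviation is from mm rounding.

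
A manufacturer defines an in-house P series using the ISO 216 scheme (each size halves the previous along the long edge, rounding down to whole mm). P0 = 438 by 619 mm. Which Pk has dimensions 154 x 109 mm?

P0: 438 × 619 mm
P1: 309 × 438 mm
P2: 219 × 309 mm
P3: 154 × 219 mm
P4: 109 × 154 mm
P5: 77 × 109 mm
→ matches P4.

P4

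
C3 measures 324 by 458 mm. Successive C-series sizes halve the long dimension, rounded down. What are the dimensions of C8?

57 × 81 mm

C4: ⌊458/2⌋ × 324 = 229 × 324 mm
C5: ⌊324/2⌋ × 229 = 162 × 229 mm
C6: ⌊229/2⌋ × 162 = 114 × 162 mm
C7: ⌊162/2⌋ × 114 = 81 × 114 mm
C8: ⌊114/2⌋ × 81 = 57 × 81 mm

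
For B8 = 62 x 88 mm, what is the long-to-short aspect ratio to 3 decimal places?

88 / 62 = 1.419
ISO 216 targets √2 ≈ 1.414; the +0.005 deviation is from mm rounding.

1.419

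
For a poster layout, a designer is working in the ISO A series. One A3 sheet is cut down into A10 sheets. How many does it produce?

128

Each ISO step halves the sheet: 1 × A3 → 2 × A4 → 4 × A5 → 8 × A6 → …
From A3 to A10 is 7 halving steps: 2^7 = 128.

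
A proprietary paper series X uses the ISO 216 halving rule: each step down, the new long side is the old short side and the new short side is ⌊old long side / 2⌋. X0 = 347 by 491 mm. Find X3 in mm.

X1: ⌊491/2⌋ × 347 = 245 × 347 mm
X2: ⌊347/2⌋ × 245 = 173 × 245 mm
X3: ⌊245/2⌋ × 173 = 122 × 173 mm

122 × 173 mm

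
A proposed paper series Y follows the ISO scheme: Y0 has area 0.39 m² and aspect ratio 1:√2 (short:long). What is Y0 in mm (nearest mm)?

525 × 743 mm

Let the short side be w mm. Then w · w√2 = 0.39 m² = 390,000 mm².
w² = 390,000/√2, so w ≈ 525.1 mm; long side = w√2 ≈ 742.7 mm.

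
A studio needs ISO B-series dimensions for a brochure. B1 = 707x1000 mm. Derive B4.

B2: ⌊1000/2⌋ × 707 = 500 × 707 mm
B3: ⌊707/2⌋ × 500 = 353 × 500 mm
B4: ⌊500/2⌋ × 353 = 250 × 353 mm

250 × 353 mm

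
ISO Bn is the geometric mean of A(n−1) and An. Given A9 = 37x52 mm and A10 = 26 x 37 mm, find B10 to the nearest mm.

Short side: √(37 · 26) = √962 ≈ 31.0 → 31 mm
Long side: √(52 · 37) = √1924 ≈ 43.9 → 44 mm

31 × 44 mm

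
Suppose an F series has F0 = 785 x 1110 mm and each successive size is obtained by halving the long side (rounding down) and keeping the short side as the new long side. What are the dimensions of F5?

F1: ⌊1110/2⌋ × 785 = 555 × 785 mm
F2: ⌊785/2⌋ × 555 = 392 × 555 mm
F3: ⌊555/2⌋ × 392 = 277 × 392 mm
F4: ⌊392/2⌋ × 277 = 196 × 277 mm
F5: ⌊277/2⌋ × 196 = 138 × 196 mm

138 × 196 mm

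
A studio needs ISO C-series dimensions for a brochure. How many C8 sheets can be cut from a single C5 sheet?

8

Each ISO step halves the sheet: 1 × C5 → 2 × C6 → 4 × C7 → 8 × C8
From C5 to C8 is 3 halving steps: 2^3 = 8.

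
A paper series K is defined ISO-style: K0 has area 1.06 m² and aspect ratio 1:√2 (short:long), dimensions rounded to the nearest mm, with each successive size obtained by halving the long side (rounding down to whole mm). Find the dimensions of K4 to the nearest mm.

Let K0's short side be w mm. w · w√2 = 1.06 m² = 1,060,000 mm², so w ≈ 865.8 mm and w√2 ≈ 1224.4 mm → K0 = 866 × 1224 mm.
K1: ⌊1224/2⌋ × 866 = 612 × 866 mm
K2: ⌊866/2⌋ × 612 = 433 × 612 mm
K3: ⌊612/2⌋ × 433 = 306 × 433 mm
K4: ⌊433/2⌋ × 306 = 216 × 306 mm

216 × 306 mm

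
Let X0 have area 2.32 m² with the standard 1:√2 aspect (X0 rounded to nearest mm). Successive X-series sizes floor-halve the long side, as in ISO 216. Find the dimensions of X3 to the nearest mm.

Let X0's short side be w mm. w · w√2 = 2.32 m² = 2,320,000 mm², so w ≈ 1280.8 mm and w√2 ≈ 1811.3 mm → X0 = 1281 × 1811 mm.
X1: ⌊1811/2⌋ × 1281 = 905 × 1281 mm
X2: ⌊1281/2⌋ × 905 = 640 × 905 mm
X3: ⌊905/2⌋ × 640 = 452 × 640 mm

452 × 640 mm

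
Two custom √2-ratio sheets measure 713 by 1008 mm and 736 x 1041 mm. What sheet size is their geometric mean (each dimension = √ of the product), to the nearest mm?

724 × 1024 mm

Short side: √(713 · 736) = √524768 ≈ 724.4 → 724 mm
Long side: √(1008 · 1041) = √1049328 ≈ 1024.4 → 1024 mm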